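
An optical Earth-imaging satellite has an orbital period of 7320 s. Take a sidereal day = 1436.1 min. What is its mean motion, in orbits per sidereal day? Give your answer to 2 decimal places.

11.77

Orbits per sidereal day = 86166 / 7320.0 = 11.771.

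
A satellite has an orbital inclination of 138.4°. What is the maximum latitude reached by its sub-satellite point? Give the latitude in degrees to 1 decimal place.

Retrograde orbit: the ground track reaches ±(180° − i) = ±(180 − 138.4) = ±41.6°.

41.6°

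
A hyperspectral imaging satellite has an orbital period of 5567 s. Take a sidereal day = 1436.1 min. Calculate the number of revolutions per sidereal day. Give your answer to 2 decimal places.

15.48

Orbits per sidereal day = 86166 / 5567.0 = 15.478.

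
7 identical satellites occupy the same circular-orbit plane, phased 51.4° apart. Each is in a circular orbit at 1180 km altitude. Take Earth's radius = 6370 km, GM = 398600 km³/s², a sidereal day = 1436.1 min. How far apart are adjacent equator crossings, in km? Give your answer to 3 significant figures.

433 km

Semi-major axis a = 6370 + 1180 = 7550 km. Period T = 2π√(a³/μ) = 2π√(7550³/398600) = 6528.8 s = 108.81 min.
Single-satellite node shift = (6528.8/86166) × 360° = 27.28°.
With 7 satellites evenly phased, successive equator crossings are 27.28/7 = 3.897° apart.
That is 3.897 × 111.2 = 433 km at the equator.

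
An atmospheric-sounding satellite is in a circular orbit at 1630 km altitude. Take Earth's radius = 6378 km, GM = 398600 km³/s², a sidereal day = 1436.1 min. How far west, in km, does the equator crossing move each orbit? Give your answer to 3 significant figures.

3320 km

Semi-major axis a = 6378 + 1630 = 8008 km. Period T = 2π√(a³/μ) = 2π√(8008³/398600) = 7131.8 s = 118.86 min.
During one orbit Earth rotates (7131.8 / 86166) × 360° = 29.80°.
At the equator that is 29.80° × (2π·6378/360) km/° = 29.80 × 111.3 = 3317 km.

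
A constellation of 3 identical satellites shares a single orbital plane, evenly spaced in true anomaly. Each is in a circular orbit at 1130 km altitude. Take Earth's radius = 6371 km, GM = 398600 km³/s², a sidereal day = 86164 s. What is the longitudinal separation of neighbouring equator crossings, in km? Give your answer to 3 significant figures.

Semi-major axis a = 6371 + 1130 = 7501 km. Period T = 2π√(a³/μ) = 2π√(7501³/398600) = 6465.3 s = 107.76 min.
Single-satellite node shift = (6465.3/86164) × 360° = 27.01°.
With 3 satellites evenly phased, successive equator crossings are 27.01/3 = 9.004° apart.
That is 9.004 × 111.2 = 1001 km at the equator.

1000 km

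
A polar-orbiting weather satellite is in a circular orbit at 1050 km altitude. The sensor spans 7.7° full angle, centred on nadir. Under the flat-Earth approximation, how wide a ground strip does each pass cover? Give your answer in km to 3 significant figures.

141 km

Half-angle = 7.7°/2 = 3.85°.
Swath width ≈ 2h·tan(θ/2) = 2 × 1050 × tan(3.85°) = 141.3 km.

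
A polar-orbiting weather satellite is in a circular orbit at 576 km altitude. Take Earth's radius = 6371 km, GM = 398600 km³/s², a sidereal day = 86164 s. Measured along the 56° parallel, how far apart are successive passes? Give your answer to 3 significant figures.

Semi-major axis a = 6371 + 576 = 6947 km. Period T = 2π√(a³/μ) = 2π√(6947³/398600) = 5762.4 s = 96.04 min.
Node shift per orbit = (5762.4/86164) × 360° = 24.08°.
Equatorial spacing = 24.08 × 111.2 km/° = 2677 km.
At 56° latitude, spacing = 2677 × cos(56°) = 1497 km.

1500 km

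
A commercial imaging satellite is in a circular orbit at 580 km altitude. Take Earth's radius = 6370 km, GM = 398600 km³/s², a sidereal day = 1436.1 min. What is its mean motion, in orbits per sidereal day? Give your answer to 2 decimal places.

14.94

Semi-major axis a = 6370 + 580 = 6950 km. Period T = 2π√(a³/μ) = 2π√(6950³/398600) = 5766.2 s = 96.10 min.
Orbits per sidereal day = 86166 / 5766.2 = 14.943.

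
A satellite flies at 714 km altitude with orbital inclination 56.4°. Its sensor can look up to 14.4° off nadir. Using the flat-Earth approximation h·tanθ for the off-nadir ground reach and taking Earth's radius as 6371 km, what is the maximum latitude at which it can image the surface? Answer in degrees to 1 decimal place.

For a prograde orbit the ground track reaches latitude ±i = ±56.4°.
Sensor half-swath on the ground ≈ 714·tan(14.4°) = 183 km = 1.65° of latitude.
Maximum observable latitude ≈ 56.4 + 1.65 = 58.0°.

58.0°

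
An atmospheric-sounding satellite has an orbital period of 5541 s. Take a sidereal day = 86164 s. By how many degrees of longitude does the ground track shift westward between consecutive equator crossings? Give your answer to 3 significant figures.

During one orbit Earth rotates (5541.0 / 86164) × 360° = 23.15°.

23.2°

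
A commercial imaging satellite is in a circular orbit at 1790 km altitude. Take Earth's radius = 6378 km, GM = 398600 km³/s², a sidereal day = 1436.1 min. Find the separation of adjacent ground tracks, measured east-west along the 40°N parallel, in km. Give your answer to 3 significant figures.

2620 km

Semi-major axis a = 6378 + 1790 = 8168 km. Period T = 2π√(a³/μ) = 2π√(8168³/398600) = 7346.6 s = 122.44 min.
Node shift per orbit = (7346.6/86166) × 360° = 30.69°.
Equatorial spacing = 30.69 × 111.3 km/° = 3417 km.
At 40° latitude, spacing = 3417 × cos(40°) = 2617 km.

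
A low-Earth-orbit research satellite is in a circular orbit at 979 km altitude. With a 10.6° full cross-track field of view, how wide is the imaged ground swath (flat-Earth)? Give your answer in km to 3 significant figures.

182 km

Half-angle = 10.6°/2 = 5.3°.
Swath width ≈ 2h·tan(θ/2) = 2 × 979 × tan(5.3°) = 181.6 km.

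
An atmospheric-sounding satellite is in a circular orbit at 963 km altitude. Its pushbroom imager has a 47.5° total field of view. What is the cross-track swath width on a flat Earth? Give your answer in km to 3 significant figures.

847 km

Half-angle = 47.5°/2 = 23.75°.
Swath width ≈ 2h·tan(θ/2) = 2 × 963 × tan(23.75°) = 847.5 km.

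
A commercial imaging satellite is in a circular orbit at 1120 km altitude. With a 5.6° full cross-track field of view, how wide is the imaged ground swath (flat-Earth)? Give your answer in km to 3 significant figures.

Half-angle = 5.6°/2 = 2.8°.
Swath width ≈ 2h·tan(θ/2) = 2 × 1120 × tan(2.8°) = 109.6 km.

110 km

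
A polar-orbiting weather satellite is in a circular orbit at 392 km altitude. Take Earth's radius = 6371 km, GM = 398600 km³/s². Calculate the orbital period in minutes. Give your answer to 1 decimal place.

92.3 min

Semi-major axis a = 6371 + 392 = 6763 km. Period T = 2π√(a³/μ) = 2π√(6763³/398600) = 5535.0 s = 92.25 min.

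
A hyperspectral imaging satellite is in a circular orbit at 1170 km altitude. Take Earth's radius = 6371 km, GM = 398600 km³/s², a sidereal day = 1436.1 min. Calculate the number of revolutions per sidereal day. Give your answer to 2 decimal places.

13.22

Semi-major axis a = 6371 + 1170 = 7541 km. Period T = 2π√(a³/μ) = 2π√(7541³/398600) = 6517.1 s = 108.62 min.
Orbits per sidereal day = 86166 / 6517.1 = 13.222.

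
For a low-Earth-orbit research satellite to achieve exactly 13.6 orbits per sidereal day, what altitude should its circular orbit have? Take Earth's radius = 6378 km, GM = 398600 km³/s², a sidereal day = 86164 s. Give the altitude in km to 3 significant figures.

1020 km

Required period T = 86164 / 13.6 = 6335.6 s.
From T = 2π√(a³/μ): a = (μ T²/4π²)^(1/3) = (398600 × 6335.6² / 4π²)^(1/3) = 7400 km.
Altitude h = a − R = 7400 − 6378 = 1022 km.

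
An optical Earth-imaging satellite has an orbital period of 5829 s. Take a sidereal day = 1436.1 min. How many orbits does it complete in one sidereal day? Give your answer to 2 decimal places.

14.78

Orbits per sidereal day = 86166 / 5829.0 = 14.782.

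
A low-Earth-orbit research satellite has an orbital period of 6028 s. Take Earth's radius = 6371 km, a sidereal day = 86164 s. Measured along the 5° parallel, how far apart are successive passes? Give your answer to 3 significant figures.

Node shift per orbit = (6028.0/86164) × 360° = 25.19°.
Equatorial spacing = 25.19 × 111.2 km/° = 2800 km.
At 5° latitude, spacing = 2800 × cos(5°) = 2790 km.

2790 km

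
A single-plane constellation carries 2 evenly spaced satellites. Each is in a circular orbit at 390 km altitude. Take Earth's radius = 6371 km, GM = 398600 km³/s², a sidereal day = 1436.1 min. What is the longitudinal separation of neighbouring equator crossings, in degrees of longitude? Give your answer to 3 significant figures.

11.6°

Semi-major axis a = 6371 + 390 = 6761 km. Period T = 2π√(a³/μ) = 2π√(6761³/398600) = 5532.6 s = 92.21 min.
Single-satellite node shift = (5532.6/86166) × 360° = 23.12°.
With 2 satellites evenly phased, successive equator crossings are 23.12/2 = 11.558° apart.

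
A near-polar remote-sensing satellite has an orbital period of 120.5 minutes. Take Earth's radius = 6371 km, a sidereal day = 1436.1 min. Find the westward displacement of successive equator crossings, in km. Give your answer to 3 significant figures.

T = 120.5 min = 7230.0 s.
During one orbit Earth rotates (7230.0 / 86166) × 360° = 30.21°.
At the equator that is 30.21° × (2π·6371/360) km/° = 30.21 × 111.2 = 3359 km.

3360 km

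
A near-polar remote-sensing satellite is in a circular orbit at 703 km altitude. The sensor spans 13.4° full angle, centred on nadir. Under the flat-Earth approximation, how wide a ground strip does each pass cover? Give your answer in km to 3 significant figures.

Half-angle = 13.4°/2 = 6.7°.
Swath width ≈ 2h·tan(θ/2) = 2 × 703 × tan(6.7°) = 165.2 km.

165 km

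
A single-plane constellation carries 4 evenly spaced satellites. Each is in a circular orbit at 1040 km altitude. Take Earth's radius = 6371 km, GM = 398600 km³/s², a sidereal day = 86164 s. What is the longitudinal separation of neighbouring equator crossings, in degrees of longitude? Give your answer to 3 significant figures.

6.63°

Semi-major axis a = 6371 + 1040 = 7411 km. Period T = 2π√(a³/μ) = 2π√(7411³/398600) = 6349.3 s = 105.82 min.
Single-satellite node shift = (6349.3/86164) × 360° = 26.53°.
With 4 satellites evenly phased, successive equator crossings are 26.53/4 = 6.632° apart.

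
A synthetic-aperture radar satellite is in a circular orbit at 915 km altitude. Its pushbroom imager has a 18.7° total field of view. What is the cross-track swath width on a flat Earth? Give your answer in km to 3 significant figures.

Half-angle = 18.7°/2 = 9.35°.
Swath width ≈ 2h·tan(θ/2) = 2 × 915 × tan(9.35°) = 301.3 km.

301 km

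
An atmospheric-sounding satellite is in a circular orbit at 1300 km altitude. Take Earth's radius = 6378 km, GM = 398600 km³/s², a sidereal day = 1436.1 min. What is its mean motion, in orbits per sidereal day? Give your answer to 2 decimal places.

Semi-major axis a = 6378 + 1300 = 7678 km. Period T = 2π√(a³/μ) = 2π√(7678³/398600) = 6695.5 s = 111.59 min.
Orbits per sidereal day = 86166 / 6695.5 = 12.869.

12.87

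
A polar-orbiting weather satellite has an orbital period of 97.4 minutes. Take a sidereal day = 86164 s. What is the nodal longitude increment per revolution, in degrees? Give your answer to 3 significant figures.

T = 97.4 min = 5844.0 s.
During one orbit Earth rotates (5844.0 / 86164) × 360° = 24.42°.

24.4°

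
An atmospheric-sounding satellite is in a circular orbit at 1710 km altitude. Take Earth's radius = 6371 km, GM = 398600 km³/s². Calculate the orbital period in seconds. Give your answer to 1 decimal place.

7229.5 seconds

Semi-major axis a = 6371 + 1710 = 8081 km. Period T = 2π√(a³/μ) = 2π√(8081³/398600) = 7229.5 s = 120.49 min.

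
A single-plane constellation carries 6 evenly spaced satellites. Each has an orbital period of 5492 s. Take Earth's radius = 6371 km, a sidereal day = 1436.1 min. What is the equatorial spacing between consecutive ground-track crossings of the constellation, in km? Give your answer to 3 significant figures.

425 km

Single-satellite node shift = (5492.0/86166) × 360° = 22.95°.
With 6 satellites evenly phased, successive equator crossings are 22.95/6 = 3.824° apart.
That is 3.824 × 111.2 = 425 km at the equator.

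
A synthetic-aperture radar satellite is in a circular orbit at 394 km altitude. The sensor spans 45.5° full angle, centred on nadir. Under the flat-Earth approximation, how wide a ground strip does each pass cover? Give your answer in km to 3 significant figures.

Half-angle = 45.5°/2 = 22.75°.
Swath width ≈ 2h·tan(θ/2) = 2 × 394 × tan(22.75°) = 330.4 km.

330 km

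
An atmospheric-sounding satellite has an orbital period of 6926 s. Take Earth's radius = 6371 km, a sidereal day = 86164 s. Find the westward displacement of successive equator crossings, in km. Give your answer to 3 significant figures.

During one orbit Earth rotates (6926.0 / 86164) × 360° = 28.94°.
At the equator that is 28.94° × (2π·6371/360) km/° = 28.94 × 111.2 = 3218 km.

3220 km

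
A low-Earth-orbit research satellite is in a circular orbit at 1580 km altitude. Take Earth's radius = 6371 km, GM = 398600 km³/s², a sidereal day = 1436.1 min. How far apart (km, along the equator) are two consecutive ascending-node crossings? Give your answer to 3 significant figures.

Semi-major axis a = 6371 + 1580 = 7951 km. Period T = 2π√(a³/μ) = 2π√(7951³/398600) = 7055.8 s = 117.60 min.
During one orbit Earth rotates (7055.8 / 86166) × 360° = 29.48°.
At the equator that is 29.48° × (2π·6371/360) km/° = 29.48 × 111.2 = 3278 km.

3280 km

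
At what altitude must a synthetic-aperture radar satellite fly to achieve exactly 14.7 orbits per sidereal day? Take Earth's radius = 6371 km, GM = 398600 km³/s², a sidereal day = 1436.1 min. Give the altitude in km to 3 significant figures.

Required period T = 86166 / 14.7 = 5861.6 s.
From T = 2π√(a³/μ): a = (μ T²/4π²)^(1/3) = (398600 × 5861.6² / 4π²)^(1/3) = 7026 km.
Altitude h = a − R = 7026 − 6371 = 655 km.

655 km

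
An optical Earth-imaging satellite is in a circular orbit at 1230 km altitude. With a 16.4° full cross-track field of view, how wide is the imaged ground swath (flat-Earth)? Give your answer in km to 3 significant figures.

Half-angle = 16.4°/2 = 8.2°.
Swath width ≈ 2h·tan(θ/2) = 2 × 1230 × tan(8.2°) = 354.5 km.

354 km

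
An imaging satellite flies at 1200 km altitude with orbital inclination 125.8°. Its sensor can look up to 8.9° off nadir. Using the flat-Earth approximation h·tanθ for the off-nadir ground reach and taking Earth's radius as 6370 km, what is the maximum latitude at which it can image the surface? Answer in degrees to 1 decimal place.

Retrograde orbit: the ground track reaches ±(180° − i) = ±(180 − 125.8) = ±54.2°.
Sensor half-swath on the ground ≈ 1200·tan(8.9°) = 188 km = 1.69° of latitude.
Maximum observable latitude ≈ 54.2 + 1.69 = 55.9°.

55.9°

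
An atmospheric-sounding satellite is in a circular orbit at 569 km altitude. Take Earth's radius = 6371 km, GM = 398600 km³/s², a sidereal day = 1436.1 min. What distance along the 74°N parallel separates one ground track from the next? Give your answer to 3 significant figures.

737 km

Semi-major axis a = 6371 + 569 = 6940 km. Period T = 2π√(a³/μ) = 2π√(6940³/398600) = 5753.7 s = 95.90 min.
Node shift per orbit = (5753.7/86166) × 360° = 24.04°.
Equatorial spacing = 24.04 × 111.2 km/° = 2673 km.
At 74° latitude, spacing = 2673 × cos(74°) = 737 km.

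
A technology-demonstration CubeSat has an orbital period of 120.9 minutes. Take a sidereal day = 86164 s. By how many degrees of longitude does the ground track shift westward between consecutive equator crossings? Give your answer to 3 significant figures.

T = 120.9 min = 7254.0 s.
During one orbit Earth rotates (7254.0 / 86164) × 360° = 30.31°.

30.3°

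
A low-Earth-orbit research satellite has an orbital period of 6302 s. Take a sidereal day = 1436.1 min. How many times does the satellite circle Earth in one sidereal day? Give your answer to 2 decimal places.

Orbits per sidereal day = 86166 / 6302.0 = 13.673.

13.67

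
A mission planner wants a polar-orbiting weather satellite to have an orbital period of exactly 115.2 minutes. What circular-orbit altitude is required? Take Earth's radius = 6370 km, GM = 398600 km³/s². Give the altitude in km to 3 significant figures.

1470 km

T = 115.2 min = 6912.0 s.
From T = 2π√(a³/μ): a = (μ T²/4π²)^(1/3) = (398600 × 6912.0² / 4π²)^(1/3) = 7843 km.
Altitude h = a − R = 7843 − 6370 = 1473 km.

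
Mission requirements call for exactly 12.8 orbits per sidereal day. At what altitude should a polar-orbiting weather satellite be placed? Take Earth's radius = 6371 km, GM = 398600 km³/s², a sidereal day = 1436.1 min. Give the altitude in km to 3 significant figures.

Required period T = 86166 / 12.8 = 6731.7 s.
From T = 2π√(a³/μ): a = (μ T²/4π²)^(1/3) = (398600 × 6731.7² / 4π²)^(1/3) = 7706 km.
Altitude h = a − R = 7706 − 6371 = 1335 km.

1330 km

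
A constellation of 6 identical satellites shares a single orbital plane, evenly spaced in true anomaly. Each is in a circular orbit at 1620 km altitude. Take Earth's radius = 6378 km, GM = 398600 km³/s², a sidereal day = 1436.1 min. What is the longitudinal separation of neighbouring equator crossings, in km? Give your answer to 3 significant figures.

552 km

Semi-major axis a = 6378 + 1620 = 7998 km. Period T = 2π√(a³/μ) = 2π√(7998³/398600) = 7118.4 s = 118.64 min.
Single-satellite node shift = (7118.4/86166) × 360° = 29.74°.
With 6 satellites evenly phased, successive equator crossings are 29.74/6 = 4.957° apart.
That is 4.957 × 111.3 = 552 km at the equator.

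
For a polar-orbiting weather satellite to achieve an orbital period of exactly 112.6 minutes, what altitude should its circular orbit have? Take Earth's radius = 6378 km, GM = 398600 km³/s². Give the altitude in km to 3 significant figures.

1350 km

T = 112.6 min = 6756.0 s.
From T = 2π√(a³/μ): a = (μ T²/4π²)^(1/3) = (398600 × 6756.0² / 4π²)^(1/3) = 7724 km.
Altitude h = a − R = 7724 − 6378 = 1346 km.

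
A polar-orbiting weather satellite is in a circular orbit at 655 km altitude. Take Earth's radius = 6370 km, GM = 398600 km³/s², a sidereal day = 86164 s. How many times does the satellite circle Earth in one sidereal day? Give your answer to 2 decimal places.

Semi-major axis a = 6370 + 655 = 7025 km. Period T = 2π√(a³/μ) = 2π√(7025³/398600) = 5859.8 s = 97.66 min.
Orbits per sidereal day = 86164 / 5859.8 = 14.704.

14.70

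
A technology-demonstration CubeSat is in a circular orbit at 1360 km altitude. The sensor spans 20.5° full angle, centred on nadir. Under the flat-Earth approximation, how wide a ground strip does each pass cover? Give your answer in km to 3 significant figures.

492 km

Half-angle = 20.5°/2 = 10.25°.
Swath width ≈ 2h·tan(θ/2) = 2 × 1360 × tan(10.25°) = 491.9 km.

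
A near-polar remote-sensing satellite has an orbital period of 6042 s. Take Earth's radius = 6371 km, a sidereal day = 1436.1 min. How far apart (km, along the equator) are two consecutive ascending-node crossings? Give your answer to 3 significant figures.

2810 km

During one orbit Earth rotates (6042.0 / 86166) × 360° = 25.24°.
At the equator that is 25.24° × (2π·6371/360) km/° = 25.24 × 111.2 = 2807 km.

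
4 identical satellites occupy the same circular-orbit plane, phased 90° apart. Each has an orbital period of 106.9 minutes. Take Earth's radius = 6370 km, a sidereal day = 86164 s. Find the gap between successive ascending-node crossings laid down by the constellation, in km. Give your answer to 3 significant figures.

745 km

T = 106.9 min = 6414.0 s.
Single-satellite node shift = (6414.0/86164) × 360° = 26.80°.
With 4 satellites evenly phased, successive equator crossings are 26.80/4 = 6.700° apart.
That is 6.700 × 111.2 = 745 km at the equator.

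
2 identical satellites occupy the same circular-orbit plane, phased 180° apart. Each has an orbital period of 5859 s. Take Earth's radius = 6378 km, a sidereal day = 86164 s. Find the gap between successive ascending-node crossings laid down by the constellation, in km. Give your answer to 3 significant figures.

Single-satellite node shift = (5859.0/86164) × 360° = 24.48°.
With 2 satellites evenly phased, successive equator crossings are 24.48/2 = 12.240° apart.
That is 12.240 × 111.3 = 1362 km at the equator.

1360 km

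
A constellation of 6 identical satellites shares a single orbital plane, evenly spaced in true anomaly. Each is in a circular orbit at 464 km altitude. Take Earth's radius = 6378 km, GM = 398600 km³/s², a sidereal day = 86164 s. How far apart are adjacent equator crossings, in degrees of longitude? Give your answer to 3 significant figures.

Semi-major axis a = 6378 + 464 = 6842 km. Period T = 2π√(a³/μ) = 2π√(6842³/398600) = 5632.3 s = 93.87 min.
Single-satellite node shift = (5632.3/86164) × 360° = 23.53°.
With 6 satellites evenly phased, successive equator crossings are 23.53/6 = 3.922° apart.

3.92°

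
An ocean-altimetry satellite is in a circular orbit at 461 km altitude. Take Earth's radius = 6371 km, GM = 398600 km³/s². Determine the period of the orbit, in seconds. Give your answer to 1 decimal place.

Semi-major axis a = 6371 + 461 = 6832 km. Period T = 2π√(a³/μ) = 2π√(6832³/398600) = 5620.0 s = 93.67 min.

5620.0 seconds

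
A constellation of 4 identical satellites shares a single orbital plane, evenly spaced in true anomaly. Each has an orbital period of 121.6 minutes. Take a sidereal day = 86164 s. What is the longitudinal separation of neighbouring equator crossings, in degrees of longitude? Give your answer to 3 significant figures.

7.62°

T = 121.6 min = 7296.0 s.
Single-satellite node shift = (7296.0/86164) × 360° = 30.48°.
With 4 satellites evenly phased, successive equator crossings are 30.48/4 = 7.621° apart.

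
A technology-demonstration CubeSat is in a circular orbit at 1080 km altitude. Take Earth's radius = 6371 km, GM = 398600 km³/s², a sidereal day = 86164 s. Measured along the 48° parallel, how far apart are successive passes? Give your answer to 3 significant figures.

1990 km

Semi-major axis a = 6371 + 1080 = 7451 km. Period T = 2π√(a³/μ) = 2π√(7451³/398600) = 6400.8 s = 106.68 min.
Node shift per orbit = (6400.8/86164) × 360° = 26.74°.
Equatorial spacing = 26.74 × 111.2 km/° = 2974 km.
At 48° latitude, spacing = 2974 × cos(48°) = 1990 km.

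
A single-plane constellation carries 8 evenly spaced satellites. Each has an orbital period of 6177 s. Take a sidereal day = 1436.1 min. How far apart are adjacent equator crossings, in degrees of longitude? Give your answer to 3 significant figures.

Single-satellite node shift = (6177.0/86166) × 360° = 25.81°.
With 8 satellites evenly phased, successive equator crossings are 25.81/8 = 3.226° apart.

3.23°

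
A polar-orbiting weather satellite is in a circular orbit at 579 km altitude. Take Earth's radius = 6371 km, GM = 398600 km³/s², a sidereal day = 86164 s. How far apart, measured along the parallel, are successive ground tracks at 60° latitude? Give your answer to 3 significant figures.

Semi-major axis a = 6371 + 579 = 6950 km. Period T = 2π√(a³/μ) = 2π√(6950³/398600) = 5766.2 s = 96.10 min.
Node shift per orbit = (5766.2/86164) × 360° = 24.09°.
Equatorial spacing = 24.09 × 111.2 km/° = 2679 km.
At 60° latitude, spacing = 2679 × cos(60°) = 1339 km.

1340 km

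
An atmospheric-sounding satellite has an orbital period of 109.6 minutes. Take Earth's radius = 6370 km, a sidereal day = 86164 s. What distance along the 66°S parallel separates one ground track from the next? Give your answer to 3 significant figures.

T = 109.6 min = 6576.0 s.
Node shift per orbit = (6576.0/86164) × 360° = 27.48°.
Equatorial spacing = 27.48 × 111.2 km/° = 3055 km.
At 66° latitude, spacing = 3055 × cos(66°) = 1242 km.

1240 km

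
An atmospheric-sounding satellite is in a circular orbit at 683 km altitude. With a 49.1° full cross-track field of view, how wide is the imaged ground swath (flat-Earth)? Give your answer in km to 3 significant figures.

624 km

Half-angle = 49.1°/2 = 24.55°.
Swath width ≈ 2h·tan(θ/2) = 2 × 683 × tan(24.55°) = 624.0 km.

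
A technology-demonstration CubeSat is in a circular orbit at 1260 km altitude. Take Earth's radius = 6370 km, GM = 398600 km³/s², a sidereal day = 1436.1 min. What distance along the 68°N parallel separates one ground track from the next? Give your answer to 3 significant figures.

Semi-major axis a = 6370 + 1260 = 7630 km. Period T = 2π√(a³/μ) = 2π√(7630³/398600) = 6632.8 s = 110.55 min.
Node shift per orbit = (6632.8/86166) × 360° = 27.71°.
Equatorial spacing = 27.71 × 111.2 km/° = 3081 km.
At 68° latitude, spacing = 3081 × cos(68°) = 1154 km.

1150 km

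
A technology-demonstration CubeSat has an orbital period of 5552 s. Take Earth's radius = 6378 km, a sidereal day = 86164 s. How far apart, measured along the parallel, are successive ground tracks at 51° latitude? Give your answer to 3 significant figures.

Node shift per orbit = (5552.0/86164) × 360° = 23.20°.
Equatorial spacing = 23.20 × 111.3 km/° = 2582 km.
At 51° latitude, spacing = 2582 × cos(51°) = 1625 km.

1630 km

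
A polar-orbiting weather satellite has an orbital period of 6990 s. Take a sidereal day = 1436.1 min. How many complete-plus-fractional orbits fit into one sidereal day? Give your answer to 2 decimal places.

12.33

Orbits per sidereal day = 86166 / 6990.0 = 12.327.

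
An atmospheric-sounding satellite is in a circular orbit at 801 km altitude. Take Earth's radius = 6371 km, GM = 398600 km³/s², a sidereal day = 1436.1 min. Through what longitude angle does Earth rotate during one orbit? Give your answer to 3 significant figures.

Semi-major axis a = 6371 + 801 = 7172 km. Period T = 2π√(a³/μ) = 2π√(7172³/398600) = 6044.7 s = 100.74 min.
During one orbit Earth rotates (6044.7 / 86166) × 360° = 25.25°.

25.3°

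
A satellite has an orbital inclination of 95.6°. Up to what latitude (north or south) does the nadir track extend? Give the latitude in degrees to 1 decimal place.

84.4°

Retrograde orbit: the ground track reaches ±(180° − i) = ±(180 − 95.6) = ±84.4°.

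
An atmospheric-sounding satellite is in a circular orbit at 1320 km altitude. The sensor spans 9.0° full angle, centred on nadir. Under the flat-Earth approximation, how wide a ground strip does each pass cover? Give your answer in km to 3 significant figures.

208 km

Half-angle = 9.0°/2 = 4.5°.
Swath width ≈ 2h·tan(θ/2) = 2 × 1320 × tan(4.5°) = 207.8 km.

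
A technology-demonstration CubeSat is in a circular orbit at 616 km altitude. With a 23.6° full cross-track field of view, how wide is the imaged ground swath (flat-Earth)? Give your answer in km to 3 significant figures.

257 km

Half-angle = 23.6°/2 = 11.8°.
Swath width ≈ 2h·tan(θ/2) = 2 × 616 × tan(11.8°) = 257.4 km.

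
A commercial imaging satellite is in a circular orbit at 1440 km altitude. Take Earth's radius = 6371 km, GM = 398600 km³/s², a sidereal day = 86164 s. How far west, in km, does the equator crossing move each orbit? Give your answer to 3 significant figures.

Semi-major axis a = 6371 + 1440 = 7811 km. Period T = 2π√(a³/μ) = 2π√(7811³/398600) = 6870.2 s = 114.50 min.
During one orbit Earth rotates (6870.2 / 86164) × 360° = 28.70°.
At the equator that is 28.70° × (2π·6371/360) km/° = 28.70 × 111.2 = 3192 km.

3190 km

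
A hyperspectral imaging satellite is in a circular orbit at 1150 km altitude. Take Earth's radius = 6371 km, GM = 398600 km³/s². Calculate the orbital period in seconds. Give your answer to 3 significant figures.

Semi-major axis a = 6371 + 1150 = 7521 km. Period T = 2π√(a³/μ) = 2π√(7521³/398600) = 6491.2 s = 108.19 min.

6490 seconds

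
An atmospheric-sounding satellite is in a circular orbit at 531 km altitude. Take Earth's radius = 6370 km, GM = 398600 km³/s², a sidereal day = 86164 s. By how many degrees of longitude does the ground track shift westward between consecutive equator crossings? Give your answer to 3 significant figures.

23.8°

Semi-major axis a = 6370 + 531 = 6901 km. Period T = 2π√(a³/μ) = 2π√(6901³/398600) = 5705.3 s = 95.09 min.
During one orbit Earth rotates (5705.3 / 86164) × 360° = 23.84°.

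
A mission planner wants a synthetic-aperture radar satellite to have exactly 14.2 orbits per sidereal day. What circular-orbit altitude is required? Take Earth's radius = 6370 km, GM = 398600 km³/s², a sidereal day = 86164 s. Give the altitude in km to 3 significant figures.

Required period T = 86164 / 14.2 = 6067.9 s.
From T = 2π√(a³/μ): a = (μ T²/4π²)^(1/3) = (398600 × 6067.9² / 4π²)^(1/3) = 7190 km.
Altitude h = a − R = 7190 − 6370 = 820 km.

820 km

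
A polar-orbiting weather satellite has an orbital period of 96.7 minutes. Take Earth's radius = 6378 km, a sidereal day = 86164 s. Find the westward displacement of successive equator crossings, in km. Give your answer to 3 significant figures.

2700 km

T = 96.7 min = 5802.0 s.
During one orbit Earth rotates (5802.0 / 86164) × 360° = 24.24°.
At the equator that is 24.24° × (2π·6378/360) km/° = 24.24 × 111.3 = 2698 km.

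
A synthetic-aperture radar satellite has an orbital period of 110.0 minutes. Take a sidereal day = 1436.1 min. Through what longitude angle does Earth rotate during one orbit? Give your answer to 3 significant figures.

T = 110.0 min = 6600.0 s.
During one orbit Earth rotates (6600.0 / 86166) × 360° = 27.57°.

27.6°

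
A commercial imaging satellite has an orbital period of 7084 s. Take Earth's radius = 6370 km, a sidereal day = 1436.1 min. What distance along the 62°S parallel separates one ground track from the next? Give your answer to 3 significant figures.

1540 km

Node shift per orbit = (7084.0/86166) × 360° = 29.60°.
Equatorial spacing = 29.60 × 111.2 km/° = 3291 km.
At 62° latitude, spacing = 3291 × cos(62°) = 1545 km.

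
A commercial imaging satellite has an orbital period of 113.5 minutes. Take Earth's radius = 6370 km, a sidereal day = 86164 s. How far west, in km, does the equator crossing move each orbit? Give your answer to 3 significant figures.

3160 km

T = 113.5 min = 6810.0 s.
During one orbit Earth rotates (6810.0 / 86164) × 360° = 28.45°.
At the equator that is 28.45° × (2π·6370/360) km/° = 28.45 × 111.2 = 3163 km.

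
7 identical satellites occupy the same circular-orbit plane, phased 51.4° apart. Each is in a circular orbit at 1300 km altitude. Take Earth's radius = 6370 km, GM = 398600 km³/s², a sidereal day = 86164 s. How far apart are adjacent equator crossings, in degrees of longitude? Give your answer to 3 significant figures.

Semi-major axis a = 6370 + 1300 = 7670 km. Period T = 2π√(a³/μ) = 2π√(7670³/398600) = 6685.0 s = 111.42 min.
Single-satellite node shift = (6685.0/86164) × 360° = 27.93°.
With 7 satellites evenly phased, successive equator crossings are 27.93/7 = 3.990° apart.

3.99°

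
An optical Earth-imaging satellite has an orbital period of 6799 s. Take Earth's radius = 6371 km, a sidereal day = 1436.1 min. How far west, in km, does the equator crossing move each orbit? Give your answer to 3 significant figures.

3160 km

During one orbit Earth rotates (6799.0 / 86166) × 360° = 28.41°.
At the equator that is 28.41° × (2π·6371/360) km/° = 28.41 × 111.2 = 3159 km.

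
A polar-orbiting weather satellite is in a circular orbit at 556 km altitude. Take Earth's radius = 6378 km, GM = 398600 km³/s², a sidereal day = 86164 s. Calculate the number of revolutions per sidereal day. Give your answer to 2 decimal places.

14.99

Semi-major axis a = 6378 + 556 = 6934 km. Period T = 2π√(a³/μ) = 2π√(6934³/398600) = 5746.3 s = 95.77 min.
Orbits per sidereal day = 86164 / 5746.3 = 14.995.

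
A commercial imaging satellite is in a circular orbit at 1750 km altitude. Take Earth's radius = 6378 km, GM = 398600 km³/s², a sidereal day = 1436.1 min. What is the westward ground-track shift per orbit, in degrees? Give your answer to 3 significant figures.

30.5°

Semi-major axis a = 6378 + 1750 = 8128 km. Period T = 2π√(a³/μ) = 2π√(8128³/398600) = 7292.7 s = 121.54 min.
During one orbit Earth rotates (7292.7 / 86166) × 360° = 30.47°.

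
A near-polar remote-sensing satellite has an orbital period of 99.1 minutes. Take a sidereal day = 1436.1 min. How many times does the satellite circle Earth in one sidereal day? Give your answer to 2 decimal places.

14.49

T = 99.1 min = 5946.0 s.
Orbits per sidereal day = 86166 / 5946.0 = 14.491.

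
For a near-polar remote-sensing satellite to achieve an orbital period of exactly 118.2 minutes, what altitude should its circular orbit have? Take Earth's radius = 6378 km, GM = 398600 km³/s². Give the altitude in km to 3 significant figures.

T = 118.2 min = 7092.0 s.
From T = 2π√(a³/μ): a = (μ T²/4π²)^(1/3) = (398600 × 7092.0² / 4π²)^(1/3) = 7978 km.
Altitude h = a − R = 7978 − 6378 = 1600 km.

1600 km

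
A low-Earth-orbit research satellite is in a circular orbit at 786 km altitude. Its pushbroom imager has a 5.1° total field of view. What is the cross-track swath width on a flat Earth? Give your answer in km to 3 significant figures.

Half-angle = 5.1°/2 = 2.55°.
Swath width ≈ 2h·tan(θ/2) = 2 × 786 × tan(2.55°) = 70.0 km.

70.0 km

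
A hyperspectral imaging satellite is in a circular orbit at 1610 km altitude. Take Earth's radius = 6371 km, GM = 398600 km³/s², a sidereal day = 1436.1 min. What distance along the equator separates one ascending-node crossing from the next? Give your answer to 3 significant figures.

3300 km

Semi-major axis a = 6371 + 1610 = 7981 km. Period T = 2π√(a³/μ) = 2π√(7981³/398600) = 7095.7 s = 118.26 min.
During one orbit Earth rotates (7095.7 / 86166) × 360° = 29.65°.
At the equator that is 29.65° × (2π·6371/360) km/° = 29.65 × 111.2 = 3296 km.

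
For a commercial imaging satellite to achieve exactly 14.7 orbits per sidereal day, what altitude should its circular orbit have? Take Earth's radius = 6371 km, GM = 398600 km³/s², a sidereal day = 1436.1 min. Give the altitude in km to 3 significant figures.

Required period T = 86166 / 14.7 = 5861.6 s.
From T = 2π√(a³/μ): a = (μ T²/4π²)^(1/3) = (398600 × 5861.6² / 4π²)^(1/3) = 7026 km.
Altitude h = a − R = 7026 − 6371 = 655 km.

655 km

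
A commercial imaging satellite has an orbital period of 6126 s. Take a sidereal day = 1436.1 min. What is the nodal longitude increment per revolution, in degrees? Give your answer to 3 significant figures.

During one orbit Earth rotates (6126.0 / 86166) × 360° = 25.59°.

25.6°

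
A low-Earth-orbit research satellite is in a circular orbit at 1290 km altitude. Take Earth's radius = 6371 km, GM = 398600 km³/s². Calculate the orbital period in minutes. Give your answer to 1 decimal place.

Semi-major axis a = 6371 + 1290 = 7661 km. Period T = 2π√(a³/μ) = 2π√(7661³/398600) = 6673.3 s = 111.22 min.

111.2 min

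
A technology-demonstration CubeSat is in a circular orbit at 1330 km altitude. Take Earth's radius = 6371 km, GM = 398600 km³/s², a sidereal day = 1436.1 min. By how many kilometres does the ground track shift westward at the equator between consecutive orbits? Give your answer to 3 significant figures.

Semi-major axis a = 6371 + 1330 = 7701 km. Period T = 2π√(a³/μ) = 2π√(7701³/398600) = 6725.6 s = 112.09 min.
During one orbit Earth rotates (6725.6 / 86166) × 360° = 28.10°.
At the equator that is 28.10° × (2π·6371/360) km/° = 28.10 × 111.2 = 3125 km.

3120 km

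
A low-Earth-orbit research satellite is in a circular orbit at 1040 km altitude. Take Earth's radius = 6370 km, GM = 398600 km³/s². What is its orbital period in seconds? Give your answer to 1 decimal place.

6348.0 seconds

Semi-major axis a = 6370 + 1040 = 7410 km. Period T = 2π√(a³/μ) = 2π√(7410³/398600) = 6348.0 s = 105.80 min.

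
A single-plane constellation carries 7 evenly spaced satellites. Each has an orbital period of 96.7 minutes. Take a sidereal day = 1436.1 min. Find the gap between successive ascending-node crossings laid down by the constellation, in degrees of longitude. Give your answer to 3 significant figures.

3.46°

T = 96.7 min = 5802.0 s.
Single-satellite node shift = (5802.0/86166) × 360° = 24.24°.
With 7 satellites evenly phased, successive equator crossings are 24.24/7 = 3.463° apart.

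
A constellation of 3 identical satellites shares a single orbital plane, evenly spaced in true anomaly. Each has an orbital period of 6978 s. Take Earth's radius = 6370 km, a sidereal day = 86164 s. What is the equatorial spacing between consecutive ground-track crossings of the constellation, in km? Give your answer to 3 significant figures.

Single-satellite node shift = (6978.0/86164) × 360° = 29.15°.
With 3 satellites evenly phased, successive equator crossings are 29.15/3 = 9.718° apart.
That is 9.718 × 111.2 = 1080 km at the equator.

1080 km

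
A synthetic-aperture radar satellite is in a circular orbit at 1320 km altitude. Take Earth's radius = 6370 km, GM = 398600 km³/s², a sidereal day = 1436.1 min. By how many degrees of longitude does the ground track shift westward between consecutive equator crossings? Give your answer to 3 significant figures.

28.0°

Semi-major axis a = 6370 + 1320 = 7690 km. Period T = 2π√(a³/μ) = 2π√(7690³/398600) = 6711.2 s = 111.85 min.
During one orbit Earth rotates (6711.2 / 86166) × 360° = 28.04°.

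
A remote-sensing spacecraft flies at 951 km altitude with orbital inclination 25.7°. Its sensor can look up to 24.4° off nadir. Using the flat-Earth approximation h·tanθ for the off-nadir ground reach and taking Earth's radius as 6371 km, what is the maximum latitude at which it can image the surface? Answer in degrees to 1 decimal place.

For a prograde orbit the ground track reaches latitude ±i = ±25.7°.
Sensor half-swath on the ground ≈ 951·tan(24.4°) = 431 km = 3.88° of latitude.
Maximum observable latitude ≈ 25.7 + 3.88 = 29.6°.

29.6°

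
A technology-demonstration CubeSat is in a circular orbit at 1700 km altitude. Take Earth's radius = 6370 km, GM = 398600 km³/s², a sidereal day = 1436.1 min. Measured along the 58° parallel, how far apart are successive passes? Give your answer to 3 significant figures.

Semi-major axis a = 6370 + 1700 = 8070 km. Period T = 2π√(a³/μ) = 2π√(8070³/398600) = 7214.8 s = 120.25 min.
Node shift per orbit = (7214.8/86166) × 360° = 30.14°.
Equatorial spacing = 30.14 × 111.2 km/° = 3351 km.
At 58° latitude, spacing = 3351 × cos(58°) = 1776 km.

1780 km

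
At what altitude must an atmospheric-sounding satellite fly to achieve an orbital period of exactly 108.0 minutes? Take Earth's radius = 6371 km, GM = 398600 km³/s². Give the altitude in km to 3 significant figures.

T = 108.0 min = 6480.0 s.
From T = 2π√(a³/μ): a = (μ T²/4π²)^(1/3) = (398600 × 6480.0² / 4π²)^(1/3) = 7512 km.
Altitude h = a − R = 7512 − 6371 = 1141 km.

1140 km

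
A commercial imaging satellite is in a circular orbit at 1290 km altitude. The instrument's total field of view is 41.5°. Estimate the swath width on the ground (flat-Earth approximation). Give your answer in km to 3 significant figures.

977 km

Half-angle = 41.5°/2 = 20.75°.
Swath width ≈ 2h·tan(θ/2) = 2 × 1290 × tan(20.75°) = 977.5 km.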